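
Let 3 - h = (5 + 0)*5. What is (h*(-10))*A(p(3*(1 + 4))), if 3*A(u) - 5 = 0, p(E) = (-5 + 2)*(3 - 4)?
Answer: 1100/3 ≈ 366.67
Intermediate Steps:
p(E) = 3 (p(E) = -3*(-1) = 3)
A(u) = 5/3 (A(u) = 5/3 + (⅓)*0 = 5/3 + 0 = 5/3)
h = -22 (h = 3 - (5 + 0)*5 = 3 - 5*5 = 3 - 1*25 = 3 - 25 = -22)
(h*(-10))*A(p(3*(1 + 4))) = -22*(-10)*(5/3) = 220*(5/3) = 1100/3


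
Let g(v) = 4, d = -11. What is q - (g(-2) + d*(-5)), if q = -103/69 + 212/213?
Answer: -291478/4899 ≈ -59.497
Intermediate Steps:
q = -2437/4899 (q = -103*1/69 + 212*(1/213) = -103/69 + 212/213 = -2437/4899 ≈ -0.49745)
q - (g(-2) + d*(-5)) = -2437/4899 - (4 - 11*(-5)) = -2437/4899 - (4 + 55) = -2437/4899 - 1*59 = -2437/4899 - 59 = -291478/4899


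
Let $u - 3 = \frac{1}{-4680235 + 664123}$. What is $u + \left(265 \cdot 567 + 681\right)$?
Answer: $\frac{606187929167}{4016112} \approx 1.5094 \cdot 10^{5}$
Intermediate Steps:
$u = \frac{12048335}{4016112}$ ($u = 3 + \frac{1}{-4680235 + 664123} = 3 + \frac{1}{-4016112} = 3 - \frac{1}{4016112} = \frac{12048335}{4016112} \approx 3.0$)
$u + \left(265 \cdot 567 + 681\right) = \frac{12048335}{4016112} + \left(265 \cdot 567 + 681\right) = \frac{12048335}{4016112} + \left(150255 + 681\right) = \frac{12048335}{4016112} + 150936 = \frac{606187929167}{4016112}$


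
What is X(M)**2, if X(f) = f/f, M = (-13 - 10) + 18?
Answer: 1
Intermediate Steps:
M = -5 (M = -23 + 18 = -5)
X(f) = 1
X(M)**2 = 1**2 = 1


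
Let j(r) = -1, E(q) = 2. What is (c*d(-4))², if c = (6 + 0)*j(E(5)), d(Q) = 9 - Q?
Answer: 6084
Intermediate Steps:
c = -6 (c = (6 + 0)*(-1) = 6*(-1) = -6)
(c*d(-4))² = (-6*(9 - 1*(-4)))² = (-6*(9 + 4))² = (-6*13)² = (-78)² = 6084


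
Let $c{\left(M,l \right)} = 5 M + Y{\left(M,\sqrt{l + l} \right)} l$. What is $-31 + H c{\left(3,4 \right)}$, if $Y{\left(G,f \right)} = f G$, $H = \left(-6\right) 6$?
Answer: $-571 - 864 \sqrt{2} \approx -1792.9$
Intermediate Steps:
$H = -36$
$Y{\left(G,f \right)} = G f$
$c{\left(M,l \right)} = 5 M + M \sqrt{2} l^{\frac{3}{2}}$ ($c{\left(M,l \right)} = 5 M + M \sqrt{l + l} l = 5 M + M \sqrt{2 l} l = 5 M + M \sqrt{2} \sqrt{l} l = 5 M + M \sqrt{2} l^{\frac{3}{2}}$)
$-31 + H c{\left(3,4 \right)} = -31 - 36 \cdot 3 \left(5 + \sqrt{2} \cdot 4^{\frac{3}{2}}\right) = -31 - 36 \cdot 3 \left(5 + \sqrt{2} \cdot 8\right) = -31 - 36 \cdot 3 \left(5 + 8 \sqrt{2}\right) = -31 - 36 \left(15 + 24 \sqrt{2}\right) = -31 - \left(540 + 864 \sqrt{2}\right) = -571 - 864 \sqrt{2}$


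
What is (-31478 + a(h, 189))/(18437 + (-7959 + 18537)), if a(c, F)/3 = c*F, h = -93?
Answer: -84209/29015 ≈ -2.9023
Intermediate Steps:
a(c, F) = 3*F*c (a(c, F) = 3*(c*F) = 3*(F*c) = 3*F*c)
(-31478 + a(h, 189))/(18437 + (-7959 + 18537)) = (-31478 + 3*189*(-93))/(18437 + (-7959 + 18537)) = (-31478 - 52731)/(18437 + 10578) = -84209/29015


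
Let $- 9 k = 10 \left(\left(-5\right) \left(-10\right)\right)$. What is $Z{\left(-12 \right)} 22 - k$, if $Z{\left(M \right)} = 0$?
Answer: $\frac{500}{9} \approx 55.556$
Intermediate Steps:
$k = - \frac{500}{9}$ ($k = - \frac{10 \left(\left(-5\right) \left(-10\right)\right)}{9} = - \frac{10 \cdot 50}{9} = \left(- \frac{1}{9}\right) 500 = - \frac{500}{9} \approx -55.556$)
$Z{\left(-12 \right)} 22 - k = 0 \cdot 22 - - \frac{500}{9} = 0 + \frac{500}{9} = \frac{500}{9}$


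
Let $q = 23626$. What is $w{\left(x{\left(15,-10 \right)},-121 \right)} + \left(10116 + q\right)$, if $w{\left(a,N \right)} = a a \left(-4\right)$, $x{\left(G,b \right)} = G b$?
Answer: $-56258$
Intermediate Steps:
$w{\left(a,N \right)} = - 4 a^{2}$ ($w{\left(a,N \right)} = a^{2} \left(-4\right) = - 4 a^{2}$)
$w{\left(x{\left(15,-10 \right)},-121 \right)} + \left(10116 + q\right) = - 4 \left(15 \left(-10\right)\right)^{2} + \left(10116 + 23626\right) = - 4 \left(-150\right)^{2} + 33742 = \left(-4\right) 22500 + 33742 = -90000 + 33742 = -56258$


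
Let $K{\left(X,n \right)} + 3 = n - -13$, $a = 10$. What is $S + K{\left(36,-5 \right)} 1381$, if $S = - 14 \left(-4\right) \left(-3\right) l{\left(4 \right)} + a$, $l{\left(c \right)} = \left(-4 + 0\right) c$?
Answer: $9603$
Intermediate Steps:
$l{\left(c \right)} = - 4 c$
$K{\left(X,n \right)} = 10 + n$ ($K{\left(X,n \right)} = -3 + \left(n - -13\right) = -3 + \left(n + 13\right) = -3 + \left(13 + n\right) = 10 + n$)
$S = 2698$ ($S = - 14 \left(-4\right) \left(-3\right) \left(\left(-4\right) 4\right) + 10 = - 14 \cdot 12 \left(-16\right) + 10 = \left(-14\right) \left(-192\right) + 10 = 2688 + 10 = 2698$)
$S + K{\left(36,-5 \right)} 1381 = 2698 + \left(10 - 5\right) 1381 = 2698 + 5 \cdot 1381 = 2698 + 6905 = 9603$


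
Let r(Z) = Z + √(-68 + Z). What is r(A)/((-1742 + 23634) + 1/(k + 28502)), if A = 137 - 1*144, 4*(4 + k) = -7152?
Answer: -186970/584735321 + 133550*I*√3/584735321 ≈ -0.00031975 + 0.00039559*I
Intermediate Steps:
k = -1792 (k = -4 + (¼)*(-7152) = -4 - 1788 = -1792)
A = -7 (A = 137 - 144 = -7)
r(A)/((-1742 + 23634) + 1/(k + 28502)) = (-7 + √(-68 - 7))/((-1742 + 23634) + 1/(-1792 + 28502)) = (-7 + √(-75))/(21892 + 1/26710) = (-7 + 5*I*√3)/(21892 + 1/26710) = (-7 + 5*I*√3)/(584735321/26710) = (-7 + 5*I*√3)*(26710/584735321) = -186970/584735321 + 133550*I*√3/584735321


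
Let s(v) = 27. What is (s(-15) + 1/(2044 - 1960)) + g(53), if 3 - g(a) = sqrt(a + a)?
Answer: 2521/84 - sqrt(106) ≈ 19.716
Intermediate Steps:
g(a) = 3 - sqrt(2)*sqrt(a) (g(a) = 3 - sqrt(a + a) = 3 - sqrt(2*a) = 3 - sqrt(2)*sqrt(a))
(s(-15) + 1/(2044 - 1960)) + g(53) = (27 + 1/(2044 - 1960)) + (3 - sqrt(2)*sqrt(53)) = (27 + 1/84) + (3 - sqrt(106)) = 2269/84 + (3 - sqrt(106)) = 2521/84 - sqrt(106)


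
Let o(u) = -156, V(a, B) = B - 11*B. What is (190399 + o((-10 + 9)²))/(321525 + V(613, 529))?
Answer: 190243/316235 ≈ 0.60159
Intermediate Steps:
V(a, B) = -10*B
(190399 + o((-10 + 9)²))/(321525 + V(613, 529)) = (190399 - 156)/(321525 - 10*529) = 190243/(321525 - 5290) = 190243/316235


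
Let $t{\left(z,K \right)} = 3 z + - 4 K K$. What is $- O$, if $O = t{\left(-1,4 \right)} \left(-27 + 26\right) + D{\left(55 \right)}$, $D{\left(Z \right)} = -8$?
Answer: $-59$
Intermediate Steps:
$t{\left(z,K \right)} = - 4 K^{2} + 3 z$ ($t{\left(z,K \right)} = 3 z - 4 K^{2} = - 4 K^{2} + 3 z$)
$O = 59$ ($O = \left(- 4 \cdot 4^{2} + 3 \left(-1\right)\right) \left(-27 + 26\right) - 8 = \left(\left(-4\right) 16 - 3\right) \left(-1\right) - 8 = \left(-64 - 3\right) \left(-1\right) - 8 = \left(-67\right) \left(-1\right) - 8 = 67 - 8 = 59$)
$- O = \left(-1\right) 59 = -59$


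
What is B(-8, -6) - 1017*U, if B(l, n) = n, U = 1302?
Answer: -1324140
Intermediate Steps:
B(-8, -6) - 1017*U = -6 - 1017*1302 = -6 - 1324134 = -1324140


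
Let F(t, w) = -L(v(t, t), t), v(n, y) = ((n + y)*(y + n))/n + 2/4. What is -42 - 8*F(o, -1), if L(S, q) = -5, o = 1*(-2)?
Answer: -82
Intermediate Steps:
o = -2
v(n, y) = ½ + (n + y)²/n (v(n, y) = ((n + y)*(n + y))/n + 2*(¼) = (n + y)²/n + ½ = ½ + (n + y)²/n)
F(t, w) = 5 (F(t, w) = -1*(-5) = 5)
-42 - 8*F(o, -1) = -42 - 8*5 = -42 - 40 = -82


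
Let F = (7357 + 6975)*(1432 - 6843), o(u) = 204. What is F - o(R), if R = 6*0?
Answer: -77550656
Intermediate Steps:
R = 0
F = -77550452 (F = 14332*(-5411) = -77550452)
F - o(R) = -77550452 - 1*204 = -77550452 - 204 = -77550656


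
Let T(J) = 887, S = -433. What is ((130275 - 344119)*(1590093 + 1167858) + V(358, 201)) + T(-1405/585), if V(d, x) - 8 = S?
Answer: -589771273182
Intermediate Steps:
V(d, x) = -425 (V(d, x) = 8 - 433 = -425)
((130275 - 344119)*(1590093 + 1167858) + V(358, 201)) + T(-1405/585) = ((130275 - 344119)*(1590093 + 1167858) - 425) + 887 = (-213844*2757951 - 425) + 887 = (-589771273644 - 425) + 887 = -589771274069 + 887 = -589771273182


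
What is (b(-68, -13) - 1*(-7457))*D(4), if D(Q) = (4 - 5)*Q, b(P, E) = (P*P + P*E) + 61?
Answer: -52104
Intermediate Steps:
b(P, E) = 61 + P**2 + E*P (b(P, E) = (P**2 + E*P) + 61 = 61 + P**2 + E*P)
D(Q) = -Q
(b(-68, -13) - 1*(-7457))*D(4) = ((61 + (-68)**2 - 13*(-68)) - 1*(-7457))*(-1*4) = ((61 + 4624 + 884) + 7457)*(-4) = (5569 + 7457)*(-4) = 13026*(-4) = -52104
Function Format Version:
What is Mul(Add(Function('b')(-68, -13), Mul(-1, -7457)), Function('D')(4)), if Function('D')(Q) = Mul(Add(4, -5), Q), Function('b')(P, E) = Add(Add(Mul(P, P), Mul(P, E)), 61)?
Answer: -52104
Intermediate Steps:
Function('b')(P, E) = Add(61, Pow(P, 2), Mul(E, P)) (Function('b')(P, E) = Add(Add(Pow(P, 2), Mul(E, P)), 61) = Add(61, Pow(P, 2), Mul(E, P)))
Function('D')(Q) = Mul(-1, Q)
Mul(Add(Function('b')(-68, -13), Mul(-1, -7457)), Function('D')(4)) = Mul(Add(Add(61, Pow(-68, 2), Mul(-13, -68)), Mul(-1, -7457)), Mul(-1, 4)) = Mul(Add(Add(61, 4624, 884), 7457), -4) = Mul(Add(5569, 7457), -4) = Mul(13026, -4) = -52104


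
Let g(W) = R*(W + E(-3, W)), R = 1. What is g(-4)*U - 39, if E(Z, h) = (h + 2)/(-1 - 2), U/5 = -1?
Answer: -67/3 ≈ -22.333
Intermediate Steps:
U = -5 (U = 5*(-1) = -5)
E(Z, h) = -⅔ - h/3 (E(Z, h) = (2 + h)/(-3) = (2 + h)*(-⅓) = -⅔ - h/3)
g(W) = -⅔ + 2*W/3 (g(W) = 1*(W + (-⅔ - W/3)) = 1*(-⅔ + 2*W/3) = -⅔ + 2*W/3)
g(-4)*U - 39 = (-⅔ + (⅔)*(-4))*(-5) - 39 = (-⅔ - 8/3)*(-5) - 39 = -10/3*(-5) - 39 = 50/3 - 39 = -67/3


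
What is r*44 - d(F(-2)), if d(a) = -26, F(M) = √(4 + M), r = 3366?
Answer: 148130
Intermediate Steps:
r*44 - d(F(-2)) = 3366*44 - 1*(-26) = 148104 + 26 = 148130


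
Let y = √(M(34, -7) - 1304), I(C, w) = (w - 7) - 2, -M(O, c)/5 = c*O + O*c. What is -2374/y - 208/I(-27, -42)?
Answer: 208/51 - 1187*√269/269 ≈ -68.294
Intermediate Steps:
M(O, c) = -10*O*c (M(O, c) = -5*(c*O + O*c) = -5*(O*c + O*c) = -10*O*c)
I(C, w) = -9 + w (I(C, w) = (-7 + w) - 2 = -9 + w)
y = 2*√269 (y = √(-10*34*(-7) - 1304) = √(2380 - 1304) = √1076 = 2*√269 ≈ 32.802)
-2374/y - 208/I(-27, -42) = -2374*√269/538 - 208/(-9 - 42) = -1187*√269/269 - 208/(-51) = -1187*√269/269 - 208*(-1/51) = -1187*√269/269 + 208/51 = 208/51 - 1187*√269/269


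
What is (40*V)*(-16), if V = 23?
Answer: -14720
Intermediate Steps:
(40*V)*(-16) = (40*23)*(-16) = 920*(-16) = -14720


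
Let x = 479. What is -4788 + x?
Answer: -4309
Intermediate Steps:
-4788 + x = -4788 + 479 = -4309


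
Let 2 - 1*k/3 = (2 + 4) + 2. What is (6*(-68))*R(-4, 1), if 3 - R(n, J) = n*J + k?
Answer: -10200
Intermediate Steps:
k = -18 (k = 6 - 3*((2 + 4) + 2) = 6 - 3*(6 + 2) = 6 - 3*8 = 6 - 24 = -18)
R(n, J) = 21 - J*n (R(n, J) = 3 - (n*J - 18) = 3 - (J*n - 18) = 3 - (-18 + J*n) = 3 + (18 - J*n) = 21 - J*n)
(6*(-68))*R(-4, 1) = (6*(-68))*(21 - 1*1*(-4)) = -408*(21 + 4) = -408*25 = -10200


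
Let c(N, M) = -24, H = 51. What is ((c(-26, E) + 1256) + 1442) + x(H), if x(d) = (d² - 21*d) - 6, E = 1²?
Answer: 4198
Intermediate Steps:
E = 1
x(d) = -6 + d² - 21*d
((c(-26, E) + 1256) + 1442) + x(H) = ((-24 + 1256) + 1442) + (-6 + 51² - 21*51) = (1232 + 1442) + (-6 + 2601 - 1071) = 2674 + 1524 = 4198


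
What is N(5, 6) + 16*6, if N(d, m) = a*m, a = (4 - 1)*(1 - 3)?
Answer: 60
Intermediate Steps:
a = -6 (a = 3*(-2) = -6)
N(d, m) = -6*m
N(5, 6) + 16*6 = -6*6 + 16*6 = -36 + 96 = 60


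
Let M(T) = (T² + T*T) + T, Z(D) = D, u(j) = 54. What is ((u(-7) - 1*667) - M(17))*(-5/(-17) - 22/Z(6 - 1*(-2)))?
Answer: 50434/17 ≈ 2966.7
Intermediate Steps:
M(T) = T + 2*T² (M(T) = (T² + T²) + T = 2*T² + T = T + 2*T²)
((u(-7) - 1*667) - M(17))*(-5/(-17) - 22/Z(6 - 1*(-2))) = ((54 - 1*667) - 17*(1 + 2*17))*(-5/(-17) - 22/(6 - 1*(-2))) = ((54 - 667) - 17*(1 + 34))*(-5*(-1/17) - 22/(6 + 2)) = (-613 - 17*35)*(5/17 - 22/8) = (-613 - 1*595)*(5/17 - 22*⅛) = (-613 - 595)*(5/17 - 11/4) = -1208*(-167/68) = 50434/17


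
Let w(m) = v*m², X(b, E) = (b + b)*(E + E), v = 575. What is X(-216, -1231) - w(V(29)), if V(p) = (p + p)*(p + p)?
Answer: -6505921616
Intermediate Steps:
V(p) = 4*p² (V(p) = (2*p)*(2*p) = 4*p²)
X(b, E) = 4*E*b (X(b, E) = (2*b)*(2*E) = 4*E*b)
w(m) = 575*m²
X(-216, -1231) - w(V(29)) = 4*(-1231)*(-216) - 575*(4*29²)² = 1063584 - 575*(4*841)² = 1063584 - 575*3364² = 1063584 - 575*11316496 = 1063584 - 1*6506985200 = 1063584 - 6506985200 = -6505921616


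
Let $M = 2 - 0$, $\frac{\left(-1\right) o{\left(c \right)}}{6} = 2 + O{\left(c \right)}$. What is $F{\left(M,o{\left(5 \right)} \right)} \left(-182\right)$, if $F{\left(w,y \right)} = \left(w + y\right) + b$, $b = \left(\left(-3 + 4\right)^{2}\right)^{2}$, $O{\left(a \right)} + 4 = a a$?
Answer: $24570$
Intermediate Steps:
$O{\left(a \right)} = -4 + a^{2}$ ($O{\left(a \right)} = -4 + a a = -4 + a^{2}$)
$o{\left(c \right)} = 12 - 6 c^{2}$ ($o{\left(c \right)} = - 6 \left(2 + \left(-4 + c^{2}\right)\right) = - 6 \left(-2 + c^{2}\right) = 12 - 6 c^{2}$)
$M = 2$ ($M = 2 + 0 = 2$)
$b = 1$ ($b = \left(1^{2}\right)^{2} = 1^{2} = 1$)
$F{\left(w,y \right)} = 1 + w + y$ ($F{\left(w,y \right)} = \left(w + y\right) + 1 = 1 + w + y$)
$F{\left(M,o{\left(5 \right)} \right)} \left(-182\right) = \left(1 + 2 + \left(12 - 6 \cdot 5^{2}\right)\right) \left(-182\right) = \left(1 + 2 + \left(12 - 150\right)\right) \left(-182\right) = \left(1 + 2 - 138\right) \left(-182\right) = \left(-135\right) \left(-182\right) = 24570$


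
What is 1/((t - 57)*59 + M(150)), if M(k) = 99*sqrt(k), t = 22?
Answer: -413/558815 - 99*sqrt(6)/558815 ≈ -0.0011730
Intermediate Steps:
1/((t - 57)*59 + M(150)) = 1/((22 - 57)*59 + 99*sqrt(150)) = 1/(-35*59 + 99*(5*sqrt(6))) = 1/(-2065 + 495*sqrt(6))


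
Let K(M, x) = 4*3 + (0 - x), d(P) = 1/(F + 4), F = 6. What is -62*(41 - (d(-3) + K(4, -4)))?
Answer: -7719/5 ≈ -1543.8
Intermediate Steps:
d(P) = ⅒ (d(P) = 1/(6 + 4) = 1/10 = ⅒)
K(M, x) = 12 - x
-62*(41 - (d(-3) + K(4, -4))) = -62*(41 - (⅒ + (12 - 1*(-4)))) = -62*(41 - (⅒ + (12 + 4))) = -62*(41 - (⅒ + 16)) = -62*(41 - 1*161/10) = -62*(41 - 161/10) = -62*249/10 = -7719/5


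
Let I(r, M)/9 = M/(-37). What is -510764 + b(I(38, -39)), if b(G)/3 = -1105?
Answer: -514079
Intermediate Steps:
I(r, M) = -9*M/37 (I(r, M) = 9*(M/(-37)) = 9*(M*(-1/37)) = 9*(-M/37) = -9*M/37)
b(G) = -3315 (b(G) = 3*(-1105) = -3315)
-510764 + b(I(38, -39)) = -510764 - 3315 = -514079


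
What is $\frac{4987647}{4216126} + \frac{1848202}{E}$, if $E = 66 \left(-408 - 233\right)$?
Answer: $- \frac{3790622555735}{89183713278} \approx -42.504$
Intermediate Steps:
$E = -42306$ ($E = 66 \left(-641\right) = -42306$)
$\frac{4987647}{4216126} + \frac{1848202}{E} = \frac{4987647}{4216126} + \frac{1848202}{-42306} = 4987647 \cdot \frac{1}{4216126} + 1848202 \left(- \frac{1}{42306}\right) = \frac{4987647}{4216126} - \frac{924101}{21153} = - \frac{3790622555735}{89183713278}$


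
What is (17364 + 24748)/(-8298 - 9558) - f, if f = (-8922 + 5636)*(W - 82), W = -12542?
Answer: -11573608114/279 ≈ -4.1482e+7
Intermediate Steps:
f = 41482464 (f = (-8922 + 5636)*(-12542 - 82) = -3286*(-12624) = 41482464)
(17364 + 24748)/(-8298 - 9558) - f = (17364 + 24748)/(-8298 - 9558) - 1*41482464 = 42112/(-17856) - 41482464 = 42112*(-1/17856) - 41482464 = -658/279 - 41482464 = -11573608114/279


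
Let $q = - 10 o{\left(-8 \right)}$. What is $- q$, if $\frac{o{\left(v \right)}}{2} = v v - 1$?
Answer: $1260$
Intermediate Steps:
$o{\left(v \right)} = -2 + 2 v^{2}$ ($o{\left(v \right)} = 2 \left(v v - 1\right) = 2 \left(v^{2} - 1\right) = 2 \left(-1 + v^{2}\right) = -2 + 2 v^{2}$)
$q = -1260$ ($q = - 10 \left(-2 + 2 \left(-8\right)^{2}\right) = - 10 \left(-2 + 2 \cdot 64\right) = - 10 \left(-2 + 128\right) = \left(-10\right) 126 = -1260$)
$- q = \left(-1\right) \left(-1260\right) = 1260$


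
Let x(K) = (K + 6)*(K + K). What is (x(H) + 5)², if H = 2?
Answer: 1369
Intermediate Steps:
x(K) = 2*K*(6 + K) (x(K) = (6 + K)*(2*K) = 2*K*(6 + K))
(x(H) + 5)² = (2*2*(6 + 2) + 5)² = (2*2*8 + 5)² = (32 + 5)² = 37² = 1369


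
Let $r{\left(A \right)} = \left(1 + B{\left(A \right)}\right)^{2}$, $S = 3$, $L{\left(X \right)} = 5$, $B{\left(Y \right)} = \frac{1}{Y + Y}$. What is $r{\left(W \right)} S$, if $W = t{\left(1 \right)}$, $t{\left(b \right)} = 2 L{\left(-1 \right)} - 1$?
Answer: $\frac{361}{108} \approx 3.3426$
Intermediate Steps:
$B{\left(Y \right)} = \frac{1}{2 Y}$
$t{\left(b \right)} = 9$ ($t{\left(b \right)} = 2 \cdot 5 - 1 = 10 - 1 = 9$)
$W = 9$
$r{\left(A \right)} = \left(1 + \frac{1}{2 A}\right)^{2}$
$r{\left(W \right)} S = \frac{\left(1 + 2 \cdot 9\right)^{2}}{4 \cdot 81} \cdot 3 = \frac{1}{4} \cdot \frac{1}{81} \left(1 + 18\right)^{2} \cdot 3 = \frac{1}{4} \cdot \frac{1}{81} \cdot 19^{2} \cdot 3 = \frac{1}{4} \cdot \frac{1}{81} \cdot 361 \cdot 3 = \frac{361}{324} \cdot 3 = \frac{361}{108}$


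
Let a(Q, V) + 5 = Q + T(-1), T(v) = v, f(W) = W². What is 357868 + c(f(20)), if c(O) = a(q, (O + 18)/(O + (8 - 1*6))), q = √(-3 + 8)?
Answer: 357862 + √5 ≈ 3.5786e+5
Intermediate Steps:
q = √5 ≈ 2.2361
a(Q, V) = -6 + Q (a(Q, V) = -5 + (Q - 1) = -5 + (-1 + Q) = -6 + Q)
c(O) = -6 + √5
357868 + c(f(20)) = 357868 + (-6 + √5) = 357862 + √5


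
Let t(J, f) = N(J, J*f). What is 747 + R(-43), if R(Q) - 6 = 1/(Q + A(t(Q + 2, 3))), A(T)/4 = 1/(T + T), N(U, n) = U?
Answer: 1329004/1765 ≈ 752.98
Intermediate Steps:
t(J, f) = J
A(T) = 2/T (A(T) = 4/(T + T) = 4/((2*T)) = 4*(1/(2*T)) = 2/T)
R(Q) = 6 + 1/(Q + 2/(2 + Q)) (R(Q) = 6 + 1/(Q + 2/(Q + 2)) = 6 + 1/(Q + 2/(2 + Q)))
747 + R(-43) = 747 + (12 + (1 + 6*(-43))*(2 - 43))/(2 - 43*(2 - 43)) = 747 + (12 + (1 - 258)*(-41))/(2 - 43*(-41)) = 747 + (12 - 257*(-41))/(2 + 1763) = 747 + (12 + 10537)/1765 = 747 + (1/1765)*10549 = 747 + 10549/1765 = 1329004/1765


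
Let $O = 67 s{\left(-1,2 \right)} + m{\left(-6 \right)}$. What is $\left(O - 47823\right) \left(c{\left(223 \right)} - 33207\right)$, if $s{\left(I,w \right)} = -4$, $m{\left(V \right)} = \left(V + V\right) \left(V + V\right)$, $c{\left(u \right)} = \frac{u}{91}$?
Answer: $\frac{144877326458}{91} \approx 1.5921 \cdot 10^{9}$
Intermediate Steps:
$c{\left(u \right)} = \frac{u}{91}$ ($c{\left(u \right)} = u \frac{1}{91} = \frac{u}{91}$)
$m{\left(V \right)} = 4 V^{2}$ ($m{\left(V \right)} = 2 V 2 V = 4 V^{2}$)
$O = -124$ ($O = 67 \left(-4\right) + 4 \left(-6\right)^{2} = -268 + 4 \cdot 36 = -268 + 144 = -124$)
$\left(O - 47823\right) \left(c{\left(223 \right)} - 33207\right) = \left(-124 - 47823\right) \left(\frac{1}{91} \cdot 223 - 33207\right) = - 47947 \left(\frac{223}{91} - 33207\right) = \left(-47947\right) \left(- \frac{3021614}{91}\right) = \frac{144877326458}{91}$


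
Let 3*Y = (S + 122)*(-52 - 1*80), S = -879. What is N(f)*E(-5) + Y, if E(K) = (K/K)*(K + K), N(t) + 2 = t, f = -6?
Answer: 33388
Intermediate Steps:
N(t) = -2 + t
E(K) = 2*K (E(K) = 1*(2*K) = 2*K)
Y = 33308 (Y = ((-879 + 122)*(-52 - 1*80))/3 = (-757*(-52 - 80))/3 = (-757*(-132))/3 = (1/3)*99924 = 33308)
N(f)*E(-5) + Y = (-2 - 6)*(2*(-5)) + 33308 = -8*(-10) + 33308 = 80 + 33308 = 33388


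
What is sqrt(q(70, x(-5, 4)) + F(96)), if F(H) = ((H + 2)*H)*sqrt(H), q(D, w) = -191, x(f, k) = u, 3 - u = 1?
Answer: sqrt(-191 + 37632*sqrt(6)) ≈ 303.30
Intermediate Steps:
u = 2 (u = 3 - 1*1 = 3 - 1 = 2)
x(f, k) = 2
F(H) = H**(3/2)*(2 + H) (F(H) = ((2 + H)*H)*sqrt(H) = (H*(2 + H))*sqrt(H) = H**(3/2)*(2 + H))
sqrt(q(70, x(-5, 4)) + F(96)) = sqrt(-191 + 96**(3/2)*(2 + 96)) = sqrt(-191 + (384*sqrt(6))*98) = sqrt(-191 + 37632*sqrt(6))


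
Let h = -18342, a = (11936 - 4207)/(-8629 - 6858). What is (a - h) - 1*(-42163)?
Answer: 937033206/15487 ≈ 60505.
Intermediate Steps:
a = -7729/15487 (a = 7729/(-15487) = 7729*(-1/15487) = -7729/15487 ≈ -0.49906)
(a - h) - 1*(-42163) = (-7729/15487 - 1*(-18342)) - 1*(-42163) = (-7729/15487 + 18342) + 42163 = 284054825/15487 + 42163 = 937033206/15487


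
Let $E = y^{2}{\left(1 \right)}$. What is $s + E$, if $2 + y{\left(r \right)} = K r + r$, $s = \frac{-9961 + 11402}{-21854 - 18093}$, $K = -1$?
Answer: $\frac{158347}{39947} \approx 3.9639$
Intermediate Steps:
$s = - \frac{1441}{39947}$ ($s = \frac{1441}{-39947} = 1441 \left(- \frac{1}{39947}\right) = - \frac{1441}{39947} \approx -0.036073$)
$y{\left(r \right)} = -2$ ($y{\left(r \right)} = -2 + \left(- r + r\right) = -2 + 0 = -2$)
$E = 4$ ($E = \left(-2\right)^{2} = 4$)
$s + E = - \frac{1441}{39947} + 4 = \frac{158347}{39947}$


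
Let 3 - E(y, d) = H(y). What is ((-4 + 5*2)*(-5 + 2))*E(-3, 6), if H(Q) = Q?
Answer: -108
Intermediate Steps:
E(y, d) = 3 - y
((-4 + 5*2)*(-5 + 2))*E(-3, 6) = ((-4 + 5*2)*(-5 + 2))*(3 - 1*(-3)) = ((-4 + 10)*(-3))*(3 + 3) = (6*(-3))*6 = -18*6 = -108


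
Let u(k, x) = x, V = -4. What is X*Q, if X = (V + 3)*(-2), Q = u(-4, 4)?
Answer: 8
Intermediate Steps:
Q = 4
X = 2 (X = (-4 + 3)*(-2) = -1*(-2) = 2)
X*Q = 2*4 = 8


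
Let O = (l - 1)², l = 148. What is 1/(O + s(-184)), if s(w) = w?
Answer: 1/21425 ≈ 4.6674e-5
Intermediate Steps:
O = 21609 (O = (148 - 1)² = 147² = 21609)
1/(O + s(-184)) = 1/(21609 - 184) = 1/21425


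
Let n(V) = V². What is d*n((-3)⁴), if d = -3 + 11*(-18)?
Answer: -1318761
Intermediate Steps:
d = -201 (d = -3 - 198 = -201)
d*n((-3)⁴) = -201*((-3)⁴)² = -201*81² = -201*6561 = -1318761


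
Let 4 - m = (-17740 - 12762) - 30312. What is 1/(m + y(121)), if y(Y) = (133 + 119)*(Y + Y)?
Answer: 1/121802 ≈ 8.2100e-6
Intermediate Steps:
y(Y) = 504*Y (y(Y) = 252*(2*Y) = 504*Y)
m = 60818 (m = 4 - ((-17740 - 12762) - 30312) = 4 - (-30502 - 30312) = 4 - 1*(-60814) = 4 + 60814 = 60818)
1/(m + y(121)) = 1/(60818 + 504*121) = 1/(60818 + 60984) = 1/121802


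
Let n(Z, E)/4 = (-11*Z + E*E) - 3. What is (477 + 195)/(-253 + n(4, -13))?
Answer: 672/235 ≈ 2.8596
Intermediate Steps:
n(Z, E) = -12 - 44*Z + 4*E² (n(Z, E) = 4*((-11*Z + E*E) - 3) = 4*((-11*Z + E²) - 3) = 4*((E² - 11*Z) - 3) = 4*(-3 + E² - 11*Z) = -12 - 44*Z + 4*E²)
(477 + 195)/(-253 + n(4, -13)) = (477 + 195)/(-253 + (-12 - 44*4 + 4*(-13)²)) = 672/(-253 + (-12 - 176 + 4*169)) = 672/(-253 + (-12 - 176 + 676)) = 672/(-253 + 488) = 672/235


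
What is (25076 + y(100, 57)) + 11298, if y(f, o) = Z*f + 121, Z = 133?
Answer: 49795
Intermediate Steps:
y(f, o) = 121 + 133*f (y(f, o) = 133*f + 121 = 121 + 133*f)
(25076 + y(100, 57)) + 11298 = (25076 + (121 + 133*100)) + 11298 = (25076 + (121 + 13300)) + 11298 = (25076 + 13421) + 11298 = 38497 + 11298 = 49795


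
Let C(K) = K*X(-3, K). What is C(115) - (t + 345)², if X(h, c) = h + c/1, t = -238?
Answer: 1431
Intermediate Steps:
X(h, c) = c + h (X(h, c) = h + c*1 = h + c = c + h)
C(K) = K*(-3 + K) (C(K) = K*(K - 3) = K*(-3 + K))
C(115) - (t + 345)² = 115*(-3 + 115) - (-238 + 345)² = 115*112 - 1*107² = 12880 - 1*11449 = 12880 - 11449 = 1431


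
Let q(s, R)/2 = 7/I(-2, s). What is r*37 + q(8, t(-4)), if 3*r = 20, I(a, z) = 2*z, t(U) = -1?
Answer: 5941/24 ≈ 247.54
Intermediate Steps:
q(s, R) = 7/s (q(s, R) = 2*(7/((2*s))) = 2*(7*(1/(2*s))) = 2*(7/(2*s)) = 7/s)
r = 20/3 (r = (⅓)*20 = 20/3 ≈ 6.6667)
r*37 + q(8, t(-4)) = (20/3)*37 + 7/8 = 740/3 + 7*(⅛) = 740/3 + 7/8 = 5941/24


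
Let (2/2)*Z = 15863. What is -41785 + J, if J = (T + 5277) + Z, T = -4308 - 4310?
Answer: -29263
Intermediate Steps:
Z = 15863
T = -8618
J = 12522 (J = (-8618 + 5277) + 15863 = -3341 + 15863 = 12522)
-41785 + J = -41785 + 12522 = -29263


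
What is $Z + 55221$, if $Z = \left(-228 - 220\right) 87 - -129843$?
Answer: $146088$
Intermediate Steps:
$Z = 90867$ ($Z = \left(-448\right) 87 + 129843 = -38976 + 129843 = 90867$)
$Z + 55221 = 90867 + 55221 = 146088$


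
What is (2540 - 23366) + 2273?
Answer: -18553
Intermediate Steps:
(2540 - 23366) + 2273 = -20826 + 2273 = -18553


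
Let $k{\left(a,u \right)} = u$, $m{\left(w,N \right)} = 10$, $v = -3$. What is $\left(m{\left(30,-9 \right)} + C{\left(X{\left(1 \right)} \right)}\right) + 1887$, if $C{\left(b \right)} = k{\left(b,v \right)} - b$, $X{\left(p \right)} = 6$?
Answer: $1888$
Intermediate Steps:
$C{\left(b \right)} = -3 - b$
$\left(m{\left(30,-9 \right)} + C{\left(X{\left(1 \right)} \right)}\right) + 1887 = \left(10 - 9\right) + 1887 = 1 + 1887 = 1888$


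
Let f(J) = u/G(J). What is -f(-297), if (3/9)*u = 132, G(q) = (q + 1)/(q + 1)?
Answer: -396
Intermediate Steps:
G(q) = 1 (G(q) = (1 + q)/(1 + q) = 1)
u = 396 (u = 3*132 = 396)
f(J) = 396 (f(J) = 396/1 = 396*1 = 396)
-f(-297) = -1*396 = -396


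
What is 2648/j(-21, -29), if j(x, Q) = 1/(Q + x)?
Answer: -132400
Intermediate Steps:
2648/j(-21, -29) = 2648/(1/(-29 - 21)) = 2648/(1/(-50)) = 2648/(-1/50) = 2648*(-50) = -132400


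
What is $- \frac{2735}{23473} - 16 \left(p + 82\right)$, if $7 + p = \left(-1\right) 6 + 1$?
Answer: $- \frac{26292495}{23473} \approx -1120.1$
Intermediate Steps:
$p = -12$ ($p = -7 + \left(\left(-1\right) 6 + 1\right) = -7 + \left(-6 + 1\right) = -7 - 5 = -12$)
$- \frac{2735}{23473} - 16 \left(p + 82\right) = - \frac{2735}{23473} - 16 \left(-12 + 82\right) = \left(-2735\right) \frac{1}{23473} - 1120 = - \frac{2735}{23473} - 1120 = - \frac{26292495}{23473}$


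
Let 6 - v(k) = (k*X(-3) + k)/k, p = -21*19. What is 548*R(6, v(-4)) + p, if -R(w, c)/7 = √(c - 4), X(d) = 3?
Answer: -399 - 3836*I*√2 ≈ -399.0 - 5424.9*I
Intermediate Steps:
p = -399
v(k) = 2 (v(k) = 6 - (k*3 + k)/k = 6 - (3*k + k)/k = 6 - 4*k/k = 6 - 1*4 = 6 - 4 = 2)
R(w, c) = -7*√(-4 + c) (R(w, c) = -7*√(c - 4) = -7*√(-4 + c))
548*R(6, v(-4)) + p = 548*(-7*√(-4 + 2)) - 399 = 548*(-7*I*√2) - 399 = -3836*I*√2 - 399 = -399 - 3836*I*√2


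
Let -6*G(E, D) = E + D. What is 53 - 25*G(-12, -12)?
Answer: -47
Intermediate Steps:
G(E, D) = -D/6 - E/6 (G(E, D) = -(E + D)/6 = -(D + E)/6 = -D/6 - E/6)
53 - 25*G(-12, -12) = 53 - 25*(-⅙*(-12) - ⅙*(-12)) = 53 - 25*(2 + 2) = 53 - 25*4 = 53 - 100 = -47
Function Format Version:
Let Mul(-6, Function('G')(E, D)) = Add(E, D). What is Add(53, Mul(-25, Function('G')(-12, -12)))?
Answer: -47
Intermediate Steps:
Function('G')(E, D) = Add(Mul(Rational(-1, 6), D), Mul(Rational(-1, 6), E)) (Function('G')(E, D) = Mul(Rational(-1, 6), Add(E, D)) = Mul(Rational(-1, 6), Add(D, E)) = Add(Mul(Rational(-1, 6), D), Mul(Rational(-1, 6), E)))
Add(53, Mul(-25, Function('G')(-12, -12))) = Add(53, Mul(-25, Add(Mul(Rational(-1, 6), -12), Mul(Rational(-1, 6), -12)))) = Add(53, Mul(-25, Add(2, 2))) = Add(53, Mul(-25, 4)) = Add(53, -100) = -47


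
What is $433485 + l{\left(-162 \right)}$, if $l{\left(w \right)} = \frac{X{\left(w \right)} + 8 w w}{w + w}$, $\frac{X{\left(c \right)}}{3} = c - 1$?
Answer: $\frac{46746559}{108} \approx 4.3284 \cdot 10^{5}$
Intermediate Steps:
$X{\left(c \right)} = -3 + 3 c$ ($X{\left(c \right)} = 3 \left(c - 1\right) = 3 \left(-1 + c\right) = -3 + 3 c$)
$l{\left(w \right)} = \frac{-3 + 3 w + 8 w^{2}}{2 w}$ ($l{\left(w \right)} = \frac{\left(-3 + 3 w\right) + 8 w w}{w + w} = \frac{\left(-3 + 3 w\right) + 8 w^{2}}{2 w} = \left(-3 + 3 w + 8 w^{2}\right) \frac{1}{2 w} = \frac{-3 + 3 w + 8 w^{2}}{2 w}$)
$433485 + l{\left(-162 \right)} = 433485 + \left(\frac{3}{2} + 4 \left(-162\right) - \frac{3}{2 \left(-162\right)}\right) = 433485 - \frac{69821}{108} = \frac{46746559}{108}$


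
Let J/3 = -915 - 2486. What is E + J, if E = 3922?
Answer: -6281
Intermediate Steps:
J = -10203 (J = 3*(-915 - 2486) = 3*(-3401) = -10203)
E + J = 3922 - 10203 = -6281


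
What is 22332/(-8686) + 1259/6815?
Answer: -70628453/29597545 ≈ -2.3863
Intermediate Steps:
22332/(-8686) + 1259/6815 = 22332*(-1/8686) + 1259*(1/6815) = -11166/4343 + 1259/6815 = -70628453/29597545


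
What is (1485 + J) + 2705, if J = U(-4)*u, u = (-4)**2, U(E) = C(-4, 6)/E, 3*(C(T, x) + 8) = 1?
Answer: 12662/3 ≈ 4220.7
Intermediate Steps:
C(T, x) = -23/3 (C(T, x) = -8 + (1/3)*1 = -8 + 1/3 = -23/3)
U(E) = -23/(3*E)
u = 16
J = 92/3 (J = -23/3/(-4)*16 = -23/3*(-1/4)*16 = (23/12)*16 = 92/3 ≈ 30.667)
(1485 + J) + 2705 = (1485 + 92/3) + 2705 = 4547/3 + 2705 = 12662/3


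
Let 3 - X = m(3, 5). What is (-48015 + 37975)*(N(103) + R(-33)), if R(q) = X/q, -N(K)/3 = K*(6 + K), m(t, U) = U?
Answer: 11159168840/33 ≈ 3.3816e+8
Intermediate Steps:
N(K) = -3*K*(6 + K)
X = -2 (X = 3 - 1*5 = 3 - 5 = -2)
R(q) = -2/q
(-48015 + 37975)*(N(103) + R(-33)) = (-48015 + 37975)*(-3*103*(6 + 103) - 2/(-33)) = -10040*(-3*103*109 - 2*(-1/33)) = -10040*(-33681 + 2/33) = -10040*(-1111471/33) = 11159168840/33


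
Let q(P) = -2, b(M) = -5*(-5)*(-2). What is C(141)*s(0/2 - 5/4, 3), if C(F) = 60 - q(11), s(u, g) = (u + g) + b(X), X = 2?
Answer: -5983/2 ≈ -2991.5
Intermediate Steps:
b(M) = -50 (b(M) = 25*(-2) = -50)
s(u, g) = -50 + g + u (s(u, g) = (u + g) - 50 = (g + u) - 50 = -50 + g + u)
C(F) = 62 (C(F) = 60 - 1*(-2) = 60 + 2 = 62)
C(141)*s(0/2 - 5/4, 3) = 62*(-50 + 3 + (0/2 - 5/4)) = 62*(-50 + 3 + (0*(½) - 5*¼)) = 62*(-50 + 3 + (0 - 5/4)) = 62*(-50 + 3 - 5/4) = 62*(-193/4) = -5983/2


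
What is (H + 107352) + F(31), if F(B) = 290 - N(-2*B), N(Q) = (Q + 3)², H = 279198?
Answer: 383359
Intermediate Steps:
N(Q) = (3 + Q)²
F(B) = 290 - (3 - 2*B)²
(H + 107352) + F(31) = (279198 + 107352) + (290 - (-3 + 2*31)²) = 386550 + (290 - (-3 + 62)²) = 386550 + (290 - 1*59²) = 386550 + (290 - 1*3481) = 386550 + (290 - 3481) = 386550 - 3191 = 383359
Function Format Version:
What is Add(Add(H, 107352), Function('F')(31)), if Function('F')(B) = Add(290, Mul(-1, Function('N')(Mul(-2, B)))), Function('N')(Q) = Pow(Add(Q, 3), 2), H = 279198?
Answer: 383359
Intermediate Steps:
Function('N')(Q) = Pow(Add(3, Q), 2)
Function('F')(B) = Add(290, Mul(-1, Pow(Add(3, Mul(-2, B)), 2)))
Add(Add(H, 107352), Function('F')(31)) = Add(Add(279198, 107352), Add(290, Mul(-1, Pow(Add(-3, Mul(2, 31)), 2)))) = Add(386550, Add(290, Mul(-1, Pow(Add(-3, 62), 2)))) = Add(386550, Add(290, Mul(-1, Pow(59, 2)))) = Add(386550, Add(290, Mul(-1, 3481))) = Add(386550, Add(290, -3481)) = Add(386550, -3191) = 383359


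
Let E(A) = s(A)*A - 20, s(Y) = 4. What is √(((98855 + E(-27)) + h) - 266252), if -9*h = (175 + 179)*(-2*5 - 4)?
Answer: I*√1502769/3 ≈ 408.63*I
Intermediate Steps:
E(A) = -20 + 4*A (E(A) = 4*A - 20 = -20 + 4*A)
h = 1652/3 (h = -(175 + 179)*(-2*5 - 4)/9 = -118*(-10 - 4)/3 = -118*(-14)/3 = -⅑*(-4956) = 1652/3 ≈ 550.67)
√(((98855 + E(-27)) + h) - 266252) = √(((98855 + (-20 + 4*(-27))) + 1652/3) - 266252) = √(((98855 + (-20 - 108)) + 1652/3) - 266252) = √(((98855 - 128) + 1652/3) - 266252) = √((98727 + 1652/3) - 266252) = √(297833/3 - 266252) = √(-500923/3) = I*√1502769/3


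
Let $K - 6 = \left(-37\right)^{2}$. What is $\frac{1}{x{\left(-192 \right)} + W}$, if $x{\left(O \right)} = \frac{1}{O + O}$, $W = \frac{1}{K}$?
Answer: $- \frac{528000}{991} \approx -532.79$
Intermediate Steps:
$K = 1375$ ($K = 6 + \left(-37\right)^{2} = 6 + 1369 = 1375$)
$W = \frac{1}{1375} \approx 0.00072727$
$x{\left(O \right)} = \frac{1}{2 O}$
$\frac{1}{x{\left(-192 \right)} + W} = \frac{1}{\frac{1}{2 \left(-192\right)} + \frac{1}{1375}} = \frac{1}{\frac{1}{2} \left(- \frac{1}{192}\right) + \frac{1}{1375}} = \frac{1}{- \frac{1}{384} + \frac{1}{1375}} = \frac{1}{- \frac{991}{528000}} = - \frac{528000}{991}$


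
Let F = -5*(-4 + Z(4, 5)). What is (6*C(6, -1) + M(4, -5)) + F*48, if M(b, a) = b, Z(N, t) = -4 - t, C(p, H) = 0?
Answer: 3124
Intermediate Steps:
F = 65 (F = -5*(-4 + (-4 - 1*5)) = -5*(-4 + (-4 - 5)) = -5*(-4 - 9) = -5*(-13) = 65)
(6*C(6, -1) + M(4, -5)) + F*48 = (6*0 + 4) + 65*48 = (0 + 4) + 3120 = 4 + 3120 = 3124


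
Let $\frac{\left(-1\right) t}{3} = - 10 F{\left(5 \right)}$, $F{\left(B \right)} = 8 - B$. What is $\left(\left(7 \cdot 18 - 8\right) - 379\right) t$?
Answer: $-23490$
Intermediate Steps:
$t = 90$ ($t = - 3 \left(- 10 \left(8 - 5\right)\right) = - 3 \left(\left(-10\right) 3\right) = \left(-3\right) \left(-30\right) = 90$)
$\left(\left(7 \cdot 18 - 8\right) - 379\right) t = \left(\left(7 \cdot 18 - 8\right) - 379\right) 90 = \left(\left(126 - 8\right) - 379\right) 90 = \left(118 - 379\right) 90 = \left(-261\right) 90 = -23490$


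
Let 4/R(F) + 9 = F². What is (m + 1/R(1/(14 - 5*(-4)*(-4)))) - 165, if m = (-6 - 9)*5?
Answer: -4220963/17424 ≈ -242.25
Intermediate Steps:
R(F) = 4/(-9 + F²)
m = -75 (m = -15*5 = -75)
(m + 1/R(1/(14 - 5*(-4)*(-4)))) - 165 = (-75 + 1/(4/(-9 + (1/(14 - 5*(-4)*(-4)))²))) - 165 = (-75 + 1/(4/(-9 + (1/(14 + 20*(-4)))²))) - 165 = (-75 + 1/(4/(-9 + (1/(14 - 80))²))) - 165 = (-75 + 1/(4/(-9 + (1/(-66))²))) - 165 = (-75 + 1/(4/(-9 + (-1/66)²))) - 165 = (-75 + 1/(4/(-9 + 1/4356))) - 165 = (-75 + 1/(4/(-39203/4356))) - 165 = (-75 + 1/(4*(-4356/39203))) - 165 = (-75 + 1/(-17424/39203)) - 165 = (-75 - 39203/17424) - 165 = -1346003/17424 - 165 = -4220963/17424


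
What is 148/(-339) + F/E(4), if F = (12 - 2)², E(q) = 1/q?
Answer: 135452/339 ≈ 399.56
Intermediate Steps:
E(q) = 1/q
F = 100 (F = 10² = 100)
148/(-339) + F/E(4) = 148/(-339) + 100/(1/4) = 148*(-1/339) + 100/(¼) = -148/339 + 100*4 = -148/339 + 400 = 135452/339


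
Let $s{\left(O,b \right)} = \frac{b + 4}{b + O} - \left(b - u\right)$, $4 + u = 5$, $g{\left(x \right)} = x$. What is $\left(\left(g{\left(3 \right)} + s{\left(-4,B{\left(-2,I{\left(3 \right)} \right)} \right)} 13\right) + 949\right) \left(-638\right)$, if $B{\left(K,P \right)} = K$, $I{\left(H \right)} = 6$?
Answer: $- \frac{1888480}{3} \approx -6.2949 \cdot 10^{5}$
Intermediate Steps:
$u = 1$ ($u = -4 + 5 = 1$)
$s{\left(O,b \right)} = 1 - b + \frac{4 + b}{O + b}$ ($s{\left(O,b \right)} = \frac{b + 4}{b + O} - \left(-1 + b\right) = \frac{4 + b}{O + b} - \left(-1 + b\right) = 1 - b + \frac{4 + b}{O + b}$)
$\left(\left(g{\left(3 \right)} + s{\left(-4,B{\left(-2,I{\left(3 \right)} \right)} \right)} 13\right) + 949\right) \left(-638\right) = \left(\left(3 + \frac{4 - 4 - \left(-2\right)^{2} + 2 \left(-2\right) - \left(-4\right) \left(-2\right)}{-4 - 2} \cdot 13\right) + 949\right) \left(-638\right) = \left(\left(3 + \frac{4 - 4 - 4 - 4 - 8}{-6} \cdot 13\right) + 949\right) \left(-638\right) = \left(\left(3 + - \frac{4 - 4 - 4 - 4 - 8}{6} \cdot 13\right) + 949\right) \left(-638\right) = \left(\left(3 + \left(- \frac{1}{6}\right) \left(-16\right) 13\right) + 949\right) \left(-638\right) = \left(\left(3 + \frac{8}{3} \cdot 13\right) + 949\right) \left(-638\right) = \left(\left(3 + \frac{104}{3}\right) + 949\right) \left(-638\right) = \left(\frac{113}{3} + 949\right) \left(-638\right) = \frac{2960}{3} \left(-638\right) = - \frac{1888480}{3}$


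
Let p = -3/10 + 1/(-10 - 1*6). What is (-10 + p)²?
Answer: 2896804/27225 ≈ 106.40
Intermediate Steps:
p = -52/165 (p = -3*⅒ + (⅙)/(-11) = -3/10 - 1/11*⅙ = -3/10 - 1/66 = -52/165 ≈ -0.31515)
(-10 + p)² = (-10 - 52/165)² = (-1702/165)² = 2896804/27225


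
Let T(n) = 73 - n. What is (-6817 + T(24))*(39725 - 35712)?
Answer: -27159984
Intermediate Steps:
(-6817 + T(24))*(39725 - 35712) = (-6817 + (73 - 1*24))*(39725 - 35712) = (-6817 + (73 - 24))*4013 = (-6817 + 49)*4013 = -6768*4013 = -27159984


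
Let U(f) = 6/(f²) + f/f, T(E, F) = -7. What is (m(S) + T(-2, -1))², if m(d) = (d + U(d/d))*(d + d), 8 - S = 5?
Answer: 2809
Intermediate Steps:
S = 3 (S = 8 - 1*5 = 8 - 5 = 3)
U(f) = 1 + 6/f² (U(f) = 6/f² + 1 = 1 + 6/f²)
m(d) = 2*d*(7 + d) (m(d) = (d + (1 + 6/(d/d)²))*(d + d) = (d + (1 + 6/1²))*(2*d) = (d + (1 + 6*1))*(2*d) = (d + (1 + 6))*(2*d) = (d + 7)*(2*d) = (7 + d)*(2*d) = 2*d*(7 + d))
(m(S) + T(-2, -1))² = (2*3*(7 + 3) - 7)² = (2*3*10 - 7)² = (60 - 7)² = 53² = 2809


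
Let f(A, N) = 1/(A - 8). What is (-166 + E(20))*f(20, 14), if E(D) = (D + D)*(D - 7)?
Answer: 59/2 ≈ 29.500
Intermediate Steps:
f(A, N) = 1/(-8 + A)
E(D) = 2*D*(-7 + D) (E(D) = (2*D)*(-7 + D) = 2*D*(-7 + D))
(-166 + E(20))*f(20, 14) = (-166 + 2*20*(-7 + 20))/(-8 + 20) = (-166 + 2*20*13)/12 = (-166 + 520)*(1/12) = 354*(1/12) = 59/2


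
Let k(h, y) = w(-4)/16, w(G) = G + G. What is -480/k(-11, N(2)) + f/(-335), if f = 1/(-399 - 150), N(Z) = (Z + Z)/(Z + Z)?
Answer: 176558401/183915 ≈ 960.00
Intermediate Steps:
w(G) = 2*G
N(Z) = 1 (N(Z) = (2*Z)/((2*Z)) = (2*Z)*(1/(2*Z)) = 1)
k(h, y) = -½ (k(h, y) = (2*(-4))/16 = -8*1/16 = -½)
f = -1/549 (f = 1/(-549) = -1/549 ≈ -0.0018215)
-480/k(-11, N(2)) + f/(-335) = -480/(-½) - 1/549/(-335) = -480*(-2) - 1/549*(-1/335) = 960 + 1/183915 = 176558401/183915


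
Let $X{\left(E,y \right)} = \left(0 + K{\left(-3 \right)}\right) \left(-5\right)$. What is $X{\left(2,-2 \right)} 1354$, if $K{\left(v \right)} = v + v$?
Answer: $40620$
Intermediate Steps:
$K{\left(v \right)} = 2 v$
$X{\left(E,y \right)} = 30$ ($X{\left(E,y \right)} = \left(0 + 2 \left(-3\right)\right) \left(-5\right) = \left(0 - 6\right) \left(-5\right) = \left(-6\right) \left(-5\right) = 30$)
$X{\left(2,-2 \right)} 1354 = 30 \cdot 1354 = 40620$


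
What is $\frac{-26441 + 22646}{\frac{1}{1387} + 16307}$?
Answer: $- \frac{350911}{1507854} \approx -0.23272$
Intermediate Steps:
$\frac{-26441 + 22646}{\frac{1}{1387} + 16307} = - \frac{3795}{\frac{1}{1387} + 16307} = - \frac{3795}{\frac{22617810}{1387}} = \left(-3795\right) \frac{1387}{22617810} = - \frac{350911}{1507854}$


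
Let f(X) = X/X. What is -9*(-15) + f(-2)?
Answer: 136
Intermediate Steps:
f(X) = 1
-9*(-15) + f(-2) = -9*(-15) + 1 = 135 + 1 = 136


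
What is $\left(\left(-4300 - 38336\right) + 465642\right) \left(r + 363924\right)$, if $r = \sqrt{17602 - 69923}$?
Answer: $153942035544 + 423006 i \sqrt{52321} \approx 1.5394 \cdot 10^{11} + 9.6758 \cdot 10^{7} i$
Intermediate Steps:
$r = i \sqrt{52321}$ ($r = \sqrt{-52321} = i \sqrt{52321} \approx 228.74 i$)
$\left(\left(-4300 - 38336\right) + 465642\right) \left(r + 363924\right) = \left(\left(-4300 - 38336\right) + 465642\right) \left(i \sqrt{52321} + 363924\right) = \left(-42636 + 465642\right) \left(363924 + i \sqrt{52321}\right) = 423006 \left(363924 + i \sqrt{52321}\right) = 153942035544 + 423006 i \sqrt{52321}$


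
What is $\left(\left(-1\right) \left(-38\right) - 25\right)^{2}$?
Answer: $169$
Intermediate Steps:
$\left(\left(-1\right) \left(-38\right) - 25\right)^{2} = \left(38 - 25\right)^{2} = 13^{2} = 169$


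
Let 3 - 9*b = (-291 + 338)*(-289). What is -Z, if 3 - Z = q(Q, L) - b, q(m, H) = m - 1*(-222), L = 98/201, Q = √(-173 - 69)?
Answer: -11615/9 + 11*I*√2 ≈ -1290.6 + 15.556*I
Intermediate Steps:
Q = 11*I*√2 (Q = √(-242) = 11*I*√2 ≈ 15.556*I)
b = 13586/9 (b = ⅓ - (-291 + 338)*(-289)/9 = ⅓ - 47*(-289)/9 = ⅓ - ⅑*(-13583) = ⅓ + 13583/9 = 13586/9 ≈ 1509.6)
L = 98/201 (L = 98*(1/201) = 98/201 ≈ 0.48756)
q(m, H) = 222 + m (q(m, H) = m + 222 = 222 + m)
Z = 11615/9 - 11*I*√2 (Z = 3 - ((222 + 11*I*√2) - 1*13586/9) = 3 - ((222 + 11*I*√2) - 13586/9) = 3 - (-11588/9 + 11*I*√2) = 3 + (11588/9 - 11*I*√2) = 11615/9 - 11*I*√2 ≈ 1290.6 - 15.556*I)
-Z = -(11615/9 - 11*I*√2) = -11615/9 + 11*I*√2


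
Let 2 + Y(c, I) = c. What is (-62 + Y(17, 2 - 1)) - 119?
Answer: -166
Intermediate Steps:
Y(c, I) = -2 + c
(-62 + Y(17, 2 - 1)) - 119 = (-62 + (-2 + 17)) - 119 = (-62 + 15) - 119 = -47 - 119 = -166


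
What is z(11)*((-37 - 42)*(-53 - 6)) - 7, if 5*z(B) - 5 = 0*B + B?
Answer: 74541/5 ≈ 14908.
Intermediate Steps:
z(B) = 1 + B/5 (z(B) = 1 + (0*B + B)/5 = 1 + (0 + B)/5 = 1 + B/5)
z(11)*((-37 - 42)*(-53 - 6)) - 7 = (1 + (⅕)*11)*((-37 - 42)*(-53 - 6)) - 7 = (1 + 11/5)*(-79*(-59)) - 7 = (16/5)*4661 - 7 = 74576/5 - 7 = 74541/5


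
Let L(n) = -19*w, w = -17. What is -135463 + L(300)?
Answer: -135140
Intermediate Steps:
L(n) = 323 (L(n) = -19*(-17) = 323)
-135463 + L(300) = -135463 + 323 = -135140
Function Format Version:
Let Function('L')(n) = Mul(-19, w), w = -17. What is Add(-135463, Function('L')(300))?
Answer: -135140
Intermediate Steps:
Function('L')(n) = 323 (Function('L')(n) = Mul(-19, -17) = 323)
Add(-135463, Function('L')(300)) = Add(-135463, 323) = -135140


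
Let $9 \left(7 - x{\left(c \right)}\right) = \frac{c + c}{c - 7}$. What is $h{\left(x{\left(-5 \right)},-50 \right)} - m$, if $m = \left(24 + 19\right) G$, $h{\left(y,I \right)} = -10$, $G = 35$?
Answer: $-1515$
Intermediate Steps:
$x{\left(c \right)} = 7 - \frac{2 c}{9 \left(-7 + c\right)}$ ($x{\left(c \right)} = 7 - \frac{\left(c + c\right) \frac{1}{c - 7}}{9} = 7 - \frac{2 c \frac{1}{-7 + c}}{9} = 7 - \frac{2 c}{9 \left(-7 + c\right)}$)
$m = 1505$ ($m = \left(24 + 19\right) 35 = 43 \cdot 35 = 1505$)
$h{\left(x{\left(-5 \right)},-50 \right)} - m = -10 - 1505 = -1515$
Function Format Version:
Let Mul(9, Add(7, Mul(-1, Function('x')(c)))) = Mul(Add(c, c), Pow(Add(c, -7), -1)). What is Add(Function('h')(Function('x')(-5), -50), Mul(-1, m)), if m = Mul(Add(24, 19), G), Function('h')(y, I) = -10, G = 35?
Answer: -1515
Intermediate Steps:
Function('x')(c) = Add(7, Mul(Rational(-2, 9), c, Pow(Add(-7, c), -1))) (Function('x')(c) = Add(7, Mul(Rational(-1, 9), Mul(Add(c, c), Pow(Add(c, -7), -1)))) = Add(7, Mul(Rational(-1, 9), Mul(Mul(2, c), Pow(Add(-7, c), -1)))) = Add(7, Mul(Rational(-1, 9), Mul(2, c, Pow(Add(-7, c), -1)))) = Add(7, Mul(Rational(-2, 9), c, Pow(Add(-7, c), -1))))
m = 1505 (m = Mul(Add(24, 19), 35) = Mul(43, 35) = 1505)
Add(Function('h')(Function('x')(-5), -50), Mul(-1, m)) = Add(-10, Mul(-1, 1505)) = Add(-10, -1505) = -1515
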